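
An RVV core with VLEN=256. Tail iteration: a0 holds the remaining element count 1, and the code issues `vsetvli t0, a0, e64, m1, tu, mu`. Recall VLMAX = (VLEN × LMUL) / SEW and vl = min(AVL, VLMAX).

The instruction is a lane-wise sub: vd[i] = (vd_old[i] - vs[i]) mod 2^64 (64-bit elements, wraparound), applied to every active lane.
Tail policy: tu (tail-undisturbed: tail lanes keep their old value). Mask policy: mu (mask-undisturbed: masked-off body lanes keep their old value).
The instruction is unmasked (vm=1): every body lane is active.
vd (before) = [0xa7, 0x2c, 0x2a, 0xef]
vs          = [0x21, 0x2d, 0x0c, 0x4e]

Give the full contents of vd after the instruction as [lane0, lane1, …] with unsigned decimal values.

lanes per group: 256·1/64 = 4
AVL=1 ≤ VLMAX=4, so vl = 1
vd[0] sub(0xa7,0x21) -> 0x86
vd[1] tail/keep -> 0x2c
vd[2] tail/keep -> 0x2a
vd[3] tail/keep -> 0xef

vd = [134, 44, 42, 239]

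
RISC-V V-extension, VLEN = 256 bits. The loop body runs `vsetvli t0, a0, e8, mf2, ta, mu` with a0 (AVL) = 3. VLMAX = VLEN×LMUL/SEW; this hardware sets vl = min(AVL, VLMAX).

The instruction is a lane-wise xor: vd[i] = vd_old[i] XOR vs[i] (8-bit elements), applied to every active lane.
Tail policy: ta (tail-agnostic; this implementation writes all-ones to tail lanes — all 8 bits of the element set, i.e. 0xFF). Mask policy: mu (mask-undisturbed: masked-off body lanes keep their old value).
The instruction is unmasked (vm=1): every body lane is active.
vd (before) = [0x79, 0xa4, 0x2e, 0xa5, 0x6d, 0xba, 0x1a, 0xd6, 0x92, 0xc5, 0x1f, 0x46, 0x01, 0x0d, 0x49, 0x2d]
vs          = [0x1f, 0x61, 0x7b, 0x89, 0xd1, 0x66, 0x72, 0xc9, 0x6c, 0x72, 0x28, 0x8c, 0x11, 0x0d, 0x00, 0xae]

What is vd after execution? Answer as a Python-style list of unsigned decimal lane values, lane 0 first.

lanes per group: 256·1/2/8 = 16
vl ← min(3, 16) = 3
[0] xor(0x79,0x1f) = 0x66
[1] xor(0xa4,0x61) = 0xc5
[2] xor(0x2e,0x7b) = 0x55
[3] tail/ones = 0xff
[4] tail/ones = 0xff
[5] tail/ones = 0xff
[6] tail/ones = 0xff
[7] tail/ones = 0xff
[8] tail/ones = 0xff
[9] tail/ones = 0xff
[10] tail/ones = 0xff
[11] tail/ones = 0xff
[12] tail/ones = 0xff
[13] tail/ones = 0xff
[14] tail/ones = 0xff
[15] tail/ones = 0xff

vd = [102, 197, 85, 255, 255, 255, 255, 255, 255, 255, 255, 255, 255, 255, 255, 255]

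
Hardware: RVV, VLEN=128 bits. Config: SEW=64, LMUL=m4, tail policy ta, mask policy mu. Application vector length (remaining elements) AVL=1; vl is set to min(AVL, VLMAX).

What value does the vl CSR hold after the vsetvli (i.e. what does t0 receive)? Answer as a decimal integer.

VLMAX = (128 × 4) / 64 = 8 lanes
vl ← min(1, 8) = 1

vl = 1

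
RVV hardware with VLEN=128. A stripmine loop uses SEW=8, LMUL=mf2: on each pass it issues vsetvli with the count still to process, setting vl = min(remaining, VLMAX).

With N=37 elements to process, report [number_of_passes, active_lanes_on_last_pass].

VLMAX = (128 × 1/2) / 8 = 8 lanes
iterations = ceil(37/8) = 5; final-pass vl = 5

[iterations, last_vl] = [5, 5]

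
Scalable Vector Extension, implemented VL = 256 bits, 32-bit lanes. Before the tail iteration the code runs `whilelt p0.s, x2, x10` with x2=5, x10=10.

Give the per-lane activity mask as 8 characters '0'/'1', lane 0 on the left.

predicate = 11111000

register lanes = 256/32 = 8
active while 5+j < 10, i.e. j ∈ [0,5) capped at 8 ⇒ 5
bits (lane 0 leftmost): 11111000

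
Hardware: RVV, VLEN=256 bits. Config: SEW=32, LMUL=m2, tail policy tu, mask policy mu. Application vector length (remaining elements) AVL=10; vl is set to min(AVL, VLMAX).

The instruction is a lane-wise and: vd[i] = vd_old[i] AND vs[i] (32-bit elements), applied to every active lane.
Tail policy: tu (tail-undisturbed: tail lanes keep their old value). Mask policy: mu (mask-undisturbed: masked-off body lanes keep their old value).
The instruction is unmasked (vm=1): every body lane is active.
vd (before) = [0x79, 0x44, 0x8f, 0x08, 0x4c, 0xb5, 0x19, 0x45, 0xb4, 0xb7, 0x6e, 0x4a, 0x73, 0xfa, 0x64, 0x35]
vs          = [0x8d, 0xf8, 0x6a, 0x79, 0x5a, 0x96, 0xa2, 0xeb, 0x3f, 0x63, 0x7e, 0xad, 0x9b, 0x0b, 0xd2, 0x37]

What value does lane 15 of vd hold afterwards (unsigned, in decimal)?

vd[15] = 53

VLMAX = (256 × 2) / 32 = 16 lanes
vl ← min(10, 16) = 10
lane  0: and(0x79,0x8d) ⇒ 0x09
lane  1: and(0x44,0xf8) ⇒ 0x40
lane  2: and(0x8f,0x6a) ⇒ 0x0a
lane  3: and(0x08,0x79) ⇒ 0x08
lane  4: and(0x4c,0x5a) ⇒ 0x48
lane  5: and(0xb5,0x96) ⇒ 0x94
lane  6: and(0x19,0xa2) ⇒ 0x00
lane  7: and(0x45,0xeb) ⇒ 0x41
lane  8: and(0xb4,0x3f) ⇒ 0x34
lane  9: and(0xb7,0x63) ⇒ 0x23
lane 10: tail/keep ⇒ 0x6e
lane 11: tail/keep ⇒ 0x4a
lane 12: tail/keep ⇒ 0x73
lane 13: tail/keep ⇒ 0xfa
lane 14: tail/keep ⇒ 0x64
lane 15: tail/keep ⇒ 0x35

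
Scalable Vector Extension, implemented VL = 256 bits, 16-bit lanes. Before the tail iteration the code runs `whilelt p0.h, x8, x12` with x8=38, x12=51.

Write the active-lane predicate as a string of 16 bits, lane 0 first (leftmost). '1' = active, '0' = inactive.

256-bit reg / 16-bit elem → 16 lanes
active while 38+j < 51, i.e. j ∈ [0,13) capped at 16 ⇒ 13
bits (lane 0 leftmost): 1111111111111000

predicate = 1111111111111000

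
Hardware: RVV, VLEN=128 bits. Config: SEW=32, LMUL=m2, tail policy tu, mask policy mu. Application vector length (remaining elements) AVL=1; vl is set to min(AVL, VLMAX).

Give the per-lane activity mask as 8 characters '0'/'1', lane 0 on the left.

VLMAX = VLEN×LMUL/SEW = 128×2/32 = 8
AVL=1 ≤ VLMAX=8, so vl = 1
bits (lane 0 leftmost): 10000000

predicate = 10000000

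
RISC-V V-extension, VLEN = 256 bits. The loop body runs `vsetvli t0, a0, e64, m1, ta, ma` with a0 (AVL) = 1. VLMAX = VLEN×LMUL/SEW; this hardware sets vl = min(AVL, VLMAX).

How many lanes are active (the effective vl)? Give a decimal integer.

lanes per group: 256·1/64 = 4
vl ← min(1, 4) = 1

vl = 1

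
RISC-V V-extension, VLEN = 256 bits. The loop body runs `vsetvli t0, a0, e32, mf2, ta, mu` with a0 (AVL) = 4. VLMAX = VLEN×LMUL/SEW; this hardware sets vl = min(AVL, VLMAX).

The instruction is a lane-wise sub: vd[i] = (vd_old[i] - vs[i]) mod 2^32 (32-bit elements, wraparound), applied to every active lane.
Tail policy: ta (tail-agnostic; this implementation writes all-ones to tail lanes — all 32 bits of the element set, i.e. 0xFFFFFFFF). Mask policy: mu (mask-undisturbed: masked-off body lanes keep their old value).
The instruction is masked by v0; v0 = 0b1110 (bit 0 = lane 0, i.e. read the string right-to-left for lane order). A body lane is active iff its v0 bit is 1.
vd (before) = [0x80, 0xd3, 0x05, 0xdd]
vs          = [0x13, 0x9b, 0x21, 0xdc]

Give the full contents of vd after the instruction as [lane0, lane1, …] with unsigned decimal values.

vd = [128, 56, 4294967268, 1]

lanes per group: 256·1/2/32 = 4
AVL=4 ≤ VLMAX=4, so vl = 4
[0] mask-off/keep = 0x80
[1] sub(0xd3,0x9b) = 0x38
[2] sub(0x05,0x21) = 0xffffffe4
[3] sub(0xdd,0xdc) = 0x01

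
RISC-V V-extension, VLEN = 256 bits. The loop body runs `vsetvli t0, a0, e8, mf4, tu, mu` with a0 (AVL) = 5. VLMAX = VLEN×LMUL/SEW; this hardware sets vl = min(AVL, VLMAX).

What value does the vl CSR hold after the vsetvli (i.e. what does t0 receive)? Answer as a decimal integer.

VLMAX = (256 × 1/4) / 8 = 8 lanes
AVL=5 ≤ VLMAX=8, so vl = 5

vl = 5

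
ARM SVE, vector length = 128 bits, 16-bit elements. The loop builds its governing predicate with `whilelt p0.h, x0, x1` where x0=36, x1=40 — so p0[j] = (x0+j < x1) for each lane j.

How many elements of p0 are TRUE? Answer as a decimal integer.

lane count: 128 div 16 = 8
whilelt: lane j active iff 36+j < 40 → j < 4 → 4 active

vl = 4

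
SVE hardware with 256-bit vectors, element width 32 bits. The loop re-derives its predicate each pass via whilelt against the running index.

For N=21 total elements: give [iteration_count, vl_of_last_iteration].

lane count: 256 div 32 = 8
N=21: ⌈21/8⌉ = 3 iters; last vl = 21 − 2×8 = 5

[iterations, last_vl] = [3, 5]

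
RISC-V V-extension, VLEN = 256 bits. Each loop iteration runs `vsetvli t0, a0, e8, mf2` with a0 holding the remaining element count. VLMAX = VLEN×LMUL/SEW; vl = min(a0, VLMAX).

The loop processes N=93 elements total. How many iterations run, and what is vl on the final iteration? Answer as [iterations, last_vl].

[iterations, last_vl] = [6, 13]

lanes per group: 256·1/2/8 = 16
93 elements at 16/iter → 6 passes, remainder 13 on the last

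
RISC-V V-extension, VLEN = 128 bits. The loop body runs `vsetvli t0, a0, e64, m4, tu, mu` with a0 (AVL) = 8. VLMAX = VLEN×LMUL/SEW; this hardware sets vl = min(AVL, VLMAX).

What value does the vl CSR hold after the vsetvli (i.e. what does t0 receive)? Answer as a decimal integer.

vl = 8

VLMAX = (128 × 4) / 64 = 8 lanes
AVL=8 ≤ VLMAX=8, so vl = 8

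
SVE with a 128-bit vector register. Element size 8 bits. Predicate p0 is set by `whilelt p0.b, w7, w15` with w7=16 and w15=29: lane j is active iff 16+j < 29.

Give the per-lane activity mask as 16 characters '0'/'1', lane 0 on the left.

predicate = 1111111111111000

128-bit reg / 8-bit elem → 16 lanes
whilelt: lane j active iff 16+j < 29 → j < 13 → 13 active
bits (lane 0 leftmost): 1111111111111000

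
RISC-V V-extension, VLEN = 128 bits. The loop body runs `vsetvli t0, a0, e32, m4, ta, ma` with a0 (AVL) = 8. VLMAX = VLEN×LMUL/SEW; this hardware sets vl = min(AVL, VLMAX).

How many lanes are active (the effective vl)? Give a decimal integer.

vl = 8

lanes per group: 128·4/32 = 16
vl ← min(8, 16) = 8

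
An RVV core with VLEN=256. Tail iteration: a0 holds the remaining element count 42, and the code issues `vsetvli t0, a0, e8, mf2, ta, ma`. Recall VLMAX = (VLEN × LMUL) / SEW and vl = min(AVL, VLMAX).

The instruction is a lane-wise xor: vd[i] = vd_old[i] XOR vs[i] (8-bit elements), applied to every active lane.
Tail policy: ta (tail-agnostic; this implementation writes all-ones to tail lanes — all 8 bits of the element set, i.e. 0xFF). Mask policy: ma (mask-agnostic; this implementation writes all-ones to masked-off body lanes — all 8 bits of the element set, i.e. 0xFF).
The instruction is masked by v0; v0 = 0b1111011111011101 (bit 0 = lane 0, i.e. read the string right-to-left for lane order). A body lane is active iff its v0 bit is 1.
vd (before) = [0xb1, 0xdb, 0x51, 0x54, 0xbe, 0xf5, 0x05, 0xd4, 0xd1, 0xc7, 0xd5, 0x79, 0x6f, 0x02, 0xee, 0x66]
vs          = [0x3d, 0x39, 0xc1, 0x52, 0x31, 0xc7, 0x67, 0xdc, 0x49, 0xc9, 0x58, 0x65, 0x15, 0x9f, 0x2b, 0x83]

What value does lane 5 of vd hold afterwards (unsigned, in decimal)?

lanes per group: 256·1/2/8 = 16
vl = min(AVL, VLMAX) = min(42, 16) = 16
[0] xor(0xb1,0x3d) = 0x8c
[1] mask-off/ones = 0xff
[2] xor(0x51,0xc1) = 0x90
[3] xor(0x54,0x52) = 0x06
[4] xor(0xbe,0x31) = 0x8f
[5] mask-off/ones = 0xff
[6] xor(0x05,0x67) = 0x62
[7] xor(0xd4,0xdc) = 0x08
[8] xor(0xd1,0x49) = 0x98
[9] xor(0xc7,0xc9) = 0x0e
[10] xor(0xd5,0x58) = 0x8d
[11] mask-off/ones = 0xff
[12] xor(0x6f,0x15) = 0x7a
[13] xor(0x02,0x9f) = 0x9d
[14] xor(0xee,0x2b) = 0xc5
[15] xor(0x66,0x83) = 0xe5

vd[5] = 255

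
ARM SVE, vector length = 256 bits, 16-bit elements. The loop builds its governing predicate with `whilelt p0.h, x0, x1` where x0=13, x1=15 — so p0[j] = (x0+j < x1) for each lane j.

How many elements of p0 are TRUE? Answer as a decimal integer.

256-bit reg / 16-bit elem → 16 lanes
active while 13+j < 15, i.e. j ∈ [0,2) capped at 16 ⇒ 2

vl = 2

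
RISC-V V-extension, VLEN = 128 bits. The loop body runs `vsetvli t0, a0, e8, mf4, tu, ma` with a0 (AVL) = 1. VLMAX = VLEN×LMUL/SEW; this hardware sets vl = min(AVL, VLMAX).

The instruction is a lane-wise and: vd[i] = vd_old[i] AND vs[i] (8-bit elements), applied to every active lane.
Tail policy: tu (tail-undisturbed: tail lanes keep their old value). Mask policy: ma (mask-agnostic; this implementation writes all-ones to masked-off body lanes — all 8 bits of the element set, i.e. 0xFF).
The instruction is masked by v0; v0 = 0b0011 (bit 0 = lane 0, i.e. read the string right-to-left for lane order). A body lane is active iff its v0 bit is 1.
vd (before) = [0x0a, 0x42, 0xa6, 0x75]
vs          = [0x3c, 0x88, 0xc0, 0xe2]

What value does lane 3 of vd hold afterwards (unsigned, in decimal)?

VLMAX = VLEN×LMUL/SEW = 128×1/4/8 = 4
AVL=1 ≤ VLMAX=4, so vl = 1
lane  0: and(0x0a,0x3c) ⇒ 0x08
lane  1: tail/keep ⇒ 0x42
lane  2: tail/keep ⇒ 0xa6
lane  3: tail/keep ⇒ 0x75

vd[3] = 117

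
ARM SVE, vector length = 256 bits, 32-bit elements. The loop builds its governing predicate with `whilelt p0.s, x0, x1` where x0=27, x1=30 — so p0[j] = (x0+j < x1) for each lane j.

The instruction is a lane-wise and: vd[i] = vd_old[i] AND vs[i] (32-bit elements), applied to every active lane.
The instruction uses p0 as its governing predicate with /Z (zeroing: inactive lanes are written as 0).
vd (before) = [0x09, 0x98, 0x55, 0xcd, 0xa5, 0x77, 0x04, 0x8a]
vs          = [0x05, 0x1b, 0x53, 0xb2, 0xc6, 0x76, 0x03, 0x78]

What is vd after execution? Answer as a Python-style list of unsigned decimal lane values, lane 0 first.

register lanes = 256/32 = 8
whilelt: lane j active iff 27+j < 30 → j < 3 → 3 active
vd[0] and(0x09,0x05) -> 0x01
vd[1] and(0x98,0x1b) -> 0x18
vd[2] and(0x55,0x53) -> 0x51
vd[3] tail/zero -> 0x00
vd[4] tail/zero -> 0x00
vd[5] tail/zero -> 0x00
vd[6] tail/zero -> 0x00
vd[7] tail/zero -> 0x00

vd = [1, 24, 81, 0, 0, 0, 0, 0]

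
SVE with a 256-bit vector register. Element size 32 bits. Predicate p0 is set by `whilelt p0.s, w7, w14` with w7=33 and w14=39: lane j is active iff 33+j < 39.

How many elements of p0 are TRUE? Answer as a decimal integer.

vl = 6

lane count: 256 div 32 = 8
whilelt: lane j active iff 33+j < 39 → j < 6 → 6 active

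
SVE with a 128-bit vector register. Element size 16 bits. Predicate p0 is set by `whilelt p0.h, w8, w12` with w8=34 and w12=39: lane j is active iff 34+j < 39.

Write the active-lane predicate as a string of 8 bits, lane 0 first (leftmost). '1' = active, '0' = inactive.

128-bit reg / 16-bit elem → 8 lanes
p0[j] = (34+j < 39); true for j=0..4 → 5 lanes set
bits (lane 0 leftmost): 11111000

predicate = 11111000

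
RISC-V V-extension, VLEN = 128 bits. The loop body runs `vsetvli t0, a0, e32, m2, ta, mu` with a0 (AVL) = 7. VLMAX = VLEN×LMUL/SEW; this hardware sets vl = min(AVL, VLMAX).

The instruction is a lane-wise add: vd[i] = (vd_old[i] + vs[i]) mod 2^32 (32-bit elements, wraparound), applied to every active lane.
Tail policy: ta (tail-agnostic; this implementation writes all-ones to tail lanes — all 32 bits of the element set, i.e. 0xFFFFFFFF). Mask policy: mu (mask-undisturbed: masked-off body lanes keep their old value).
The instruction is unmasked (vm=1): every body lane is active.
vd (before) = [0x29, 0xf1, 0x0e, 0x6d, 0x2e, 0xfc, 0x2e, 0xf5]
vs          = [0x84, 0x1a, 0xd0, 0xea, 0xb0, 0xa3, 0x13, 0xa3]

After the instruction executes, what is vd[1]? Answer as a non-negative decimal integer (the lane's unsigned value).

VLMAX = VLEN×LMUL/SEW = 128×2/32 = 8
vl = min(AVL, VLMAX) = min(7, 8) = 7
vd[0] add(0x29,0x84) -> 0xad
vd[1] add(0xf1,0x1a) -> 0x10b
vd[2] add(0x0e,0xd0) -> 0xde
vd[3] add(0x6d,0xea) -> 0x157
vd[4] add(0x2e,0xb0) -> 0xde
vd[5] add(0xfc,0xa3) -> 0x19f
vd[6] add(0x2e,0x13) -> 0x41
vd[7] tail/ones -> 0xffffffff

vd[1] = 267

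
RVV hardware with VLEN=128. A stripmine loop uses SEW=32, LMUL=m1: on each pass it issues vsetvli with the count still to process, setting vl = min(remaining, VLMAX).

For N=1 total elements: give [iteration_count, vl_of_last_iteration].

[iterations, last_vl] = [1, 1]

lanes per group: 128·1/32 = 4
N=1: ⌈1/4⌉ = 1 iters; last vl = 1 − 0×4 = 1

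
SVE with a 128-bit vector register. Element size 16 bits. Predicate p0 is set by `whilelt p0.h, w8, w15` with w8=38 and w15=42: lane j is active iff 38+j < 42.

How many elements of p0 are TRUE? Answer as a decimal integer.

128-bit reg / 16-bit elem → 8 lanes
p0[j] = (38+j < 42); true for j=0..3 → 4 lanes set

vl = 4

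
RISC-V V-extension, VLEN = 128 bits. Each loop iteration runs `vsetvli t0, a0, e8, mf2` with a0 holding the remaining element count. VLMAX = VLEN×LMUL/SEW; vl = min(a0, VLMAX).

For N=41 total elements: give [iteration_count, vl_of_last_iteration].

[iterations, last_vl] = [6, 1]

VLMAX = VLEN×LMUL/SEW = 128×1/2/8 = 8
iterations = ceil(41/8) = 6; final-pass vl = 1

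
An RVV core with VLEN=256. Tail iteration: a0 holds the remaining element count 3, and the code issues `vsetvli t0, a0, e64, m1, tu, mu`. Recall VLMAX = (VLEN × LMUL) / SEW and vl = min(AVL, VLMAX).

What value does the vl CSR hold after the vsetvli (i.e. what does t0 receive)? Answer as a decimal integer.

VLMAX = VLEN×LMUL/SEW = 256×1/64 = 4
vl ← min(3, 4) = 3

vl = 3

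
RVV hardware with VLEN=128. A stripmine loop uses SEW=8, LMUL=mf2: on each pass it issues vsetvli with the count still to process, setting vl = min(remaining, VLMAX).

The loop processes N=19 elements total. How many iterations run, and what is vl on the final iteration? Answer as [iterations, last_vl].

[iterations, last_vl] = [3, 3]

VLMAX = (128 × 1/2) / 8 = 8 lanes
N=19: ⌈19/8⌉ = 3 iters; last vl = 19 − 2×8 = 3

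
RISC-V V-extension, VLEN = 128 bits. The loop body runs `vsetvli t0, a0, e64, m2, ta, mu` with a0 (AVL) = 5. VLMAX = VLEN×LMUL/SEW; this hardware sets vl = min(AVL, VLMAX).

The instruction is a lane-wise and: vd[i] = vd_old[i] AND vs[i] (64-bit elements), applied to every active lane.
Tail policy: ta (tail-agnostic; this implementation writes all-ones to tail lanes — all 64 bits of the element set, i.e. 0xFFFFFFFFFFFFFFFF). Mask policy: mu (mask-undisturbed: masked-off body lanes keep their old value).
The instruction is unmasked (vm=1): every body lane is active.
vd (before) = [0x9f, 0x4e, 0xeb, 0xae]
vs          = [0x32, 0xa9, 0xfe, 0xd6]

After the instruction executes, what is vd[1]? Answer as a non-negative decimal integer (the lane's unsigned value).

lanes per group: 128·2/64 = 4
vl = min(AVL, VLMAX) = min(5, 4) = 4
[0] and(0x9f,0x32) = 0x12
[1] and(0x4e,0xa9) = 0x08
[2] and(0xeb,0xfe) = 0xea
[3] and(0xae,0xd6) = 0x86

vd[1] = 8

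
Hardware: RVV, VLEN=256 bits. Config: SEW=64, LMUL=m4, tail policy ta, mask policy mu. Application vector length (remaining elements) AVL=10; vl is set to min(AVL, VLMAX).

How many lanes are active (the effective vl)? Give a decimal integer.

vl = 10

lanes per group: 256·4/64 = 16
vl = min(AVL, VLMAX) = min(10, 16) = 10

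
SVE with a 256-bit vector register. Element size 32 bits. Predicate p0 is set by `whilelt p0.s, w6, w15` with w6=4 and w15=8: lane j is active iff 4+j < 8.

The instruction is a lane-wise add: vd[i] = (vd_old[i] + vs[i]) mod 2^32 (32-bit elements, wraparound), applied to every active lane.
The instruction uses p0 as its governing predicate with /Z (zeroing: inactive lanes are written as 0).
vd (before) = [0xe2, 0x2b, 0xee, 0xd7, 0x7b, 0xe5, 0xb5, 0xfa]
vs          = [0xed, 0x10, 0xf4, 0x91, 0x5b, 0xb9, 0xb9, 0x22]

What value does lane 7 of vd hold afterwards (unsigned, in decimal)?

vd[7] = 0

lane count: 256 div 32 = 8
whilelt: lane j active iff 4+j < 8 → j < 4 → 4 active
lane  0: add(0xe2,0xed) ⇒ 0x1cf
lane  1: add(0x2b,0x10) ⇒ 0x3b
lane  2: add(0xee,0xf4) ⇒ 0x1e2
lane  3: add(0xd7,0x91) ⇒ 0x168
lane  4: tail/zero ⇒ 0x00
lane  5: tail/zero ⇒ 0x00
lane  6: tail/zero ⇒ 0x00
lane  7: tail/zero ⇒ 0x00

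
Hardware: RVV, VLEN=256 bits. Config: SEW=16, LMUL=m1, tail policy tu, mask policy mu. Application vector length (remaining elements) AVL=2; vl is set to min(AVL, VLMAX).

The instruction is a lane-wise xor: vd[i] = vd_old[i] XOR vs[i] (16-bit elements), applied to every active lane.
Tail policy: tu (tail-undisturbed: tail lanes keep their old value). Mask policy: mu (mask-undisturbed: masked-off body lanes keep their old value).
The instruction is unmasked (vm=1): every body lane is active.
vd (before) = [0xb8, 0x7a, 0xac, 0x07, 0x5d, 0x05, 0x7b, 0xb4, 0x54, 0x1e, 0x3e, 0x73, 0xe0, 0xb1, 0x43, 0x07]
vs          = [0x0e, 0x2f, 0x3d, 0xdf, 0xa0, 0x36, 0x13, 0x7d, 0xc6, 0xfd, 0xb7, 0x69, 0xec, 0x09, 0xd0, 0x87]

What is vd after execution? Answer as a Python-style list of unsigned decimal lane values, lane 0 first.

VLMAX = (256 × 1) / 16 = 16 lanes
vl = min(AVL, VLMAX) = min(2, 16) = 2
vd[0] xor(0xb8,0x0e) -> 0xb6
vd[1] xor(0x7a,0x2f) -> 0x55
vd[2] tail/keep -> 0xac
vd[3] tail/keep -> 0x07
vd[4] tail/keep -> 0x5d
vd[5] tail/keep -> 0x05
vd[6] tail/keep -> 0x7b
vd[7] tail/keep -> 0xb4
vd[8] tail/keep -> 0x54
vd[9] tail/keep -> 0x1e
vd[10] tail/keep -> 0x3e
vd[11] tail/keep -> 0x73
vd[12] tail/keep -> 0xe0
vd[13] tail/keep -> 0xb1
vd[14] tail/keep -> 0x43
vd[15] tail/keep -> 0x07

vd = [182, 85, 172, 7, 93, 5, 123, 180, 84, 30, 62, 115, 224, 177, 67, 7]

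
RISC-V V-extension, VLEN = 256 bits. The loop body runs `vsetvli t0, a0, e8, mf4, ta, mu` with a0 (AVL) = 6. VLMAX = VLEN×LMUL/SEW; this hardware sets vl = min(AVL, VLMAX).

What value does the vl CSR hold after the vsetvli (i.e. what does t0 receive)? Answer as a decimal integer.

vl = 6

VLMAX = (256 × 1/4) / 8 = 8 lanes
AVL=6 ≤ VLMAX=8, so vl = 6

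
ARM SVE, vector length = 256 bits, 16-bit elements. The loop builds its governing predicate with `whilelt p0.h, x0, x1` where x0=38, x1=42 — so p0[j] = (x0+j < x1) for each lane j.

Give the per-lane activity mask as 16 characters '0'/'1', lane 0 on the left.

predicate = 1111000000000000

lane count: 256 div 16 = 16
p0[j] = (38+j < 42); true for j=0..3 → 4 lanes set
bits (lane 0 leftmost): 1111000000000000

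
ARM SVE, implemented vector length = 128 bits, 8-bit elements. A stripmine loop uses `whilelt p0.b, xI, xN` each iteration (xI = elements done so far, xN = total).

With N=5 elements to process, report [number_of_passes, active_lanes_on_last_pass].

[iterations, last_vl] = [1, 5]

register lanes = 128/8 = 16
iterations = ceil(5/16) = 1; final-pass vl = 5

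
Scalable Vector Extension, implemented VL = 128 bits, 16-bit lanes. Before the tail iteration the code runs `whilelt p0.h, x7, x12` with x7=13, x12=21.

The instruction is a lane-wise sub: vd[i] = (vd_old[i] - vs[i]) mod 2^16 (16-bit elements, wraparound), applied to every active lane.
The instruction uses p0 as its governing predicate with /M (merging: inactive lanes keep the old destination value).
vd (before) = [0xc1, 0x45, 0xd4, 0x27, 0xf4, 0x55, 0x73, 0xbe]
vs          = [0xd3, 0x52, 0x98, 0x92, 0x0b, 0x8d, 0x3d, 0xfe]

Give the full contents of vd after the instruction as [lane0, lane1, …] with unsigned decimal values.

vd = [65518, 65523, 60, 65429, 233, 65480, 54, 65472]

register lanes = 128/16 = 8
whilelt: lane j active iff 13+j < 21 → j < 8 → 8 active
[0] sub(0xc1,0xd3) = 0xffee
[1] sub(0x45,0x52) = 0xfff3
[2] sub(0xd4,0x98) = 0x3c
[3] sub(0x27,0x92) = 0xff95
[4] sub(0xf4,0x0b) = 0xe9
[5] sub(0x55,0x8d) = 0xffc8
[6] sub(0x73,0x3d) = 0x36
[7] sub(0xbe,0xfe) = 0xffc0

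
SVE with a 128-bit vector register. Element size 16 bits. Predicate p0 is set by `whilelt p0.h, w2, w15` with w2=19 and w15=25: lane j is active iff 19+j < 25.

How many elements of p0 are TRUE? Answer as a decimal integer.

register lanes = 128/16 = 8
whilelt: lane j active iff 19+j < 25 → j < 6 → 6 active

vl = 6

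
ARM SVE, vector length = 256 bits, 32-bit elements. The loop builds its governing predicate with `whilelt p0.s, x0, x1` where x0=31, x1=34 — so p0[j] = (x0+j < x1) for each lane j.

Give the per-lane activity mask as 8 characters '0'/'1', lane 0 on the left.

predicate = 11100000

register lanes = 256/32 = 8
whilelt: lane j active iff 31+j < 34 → j < 3 → 3 active
bits (lane 0 leftmost): 11100000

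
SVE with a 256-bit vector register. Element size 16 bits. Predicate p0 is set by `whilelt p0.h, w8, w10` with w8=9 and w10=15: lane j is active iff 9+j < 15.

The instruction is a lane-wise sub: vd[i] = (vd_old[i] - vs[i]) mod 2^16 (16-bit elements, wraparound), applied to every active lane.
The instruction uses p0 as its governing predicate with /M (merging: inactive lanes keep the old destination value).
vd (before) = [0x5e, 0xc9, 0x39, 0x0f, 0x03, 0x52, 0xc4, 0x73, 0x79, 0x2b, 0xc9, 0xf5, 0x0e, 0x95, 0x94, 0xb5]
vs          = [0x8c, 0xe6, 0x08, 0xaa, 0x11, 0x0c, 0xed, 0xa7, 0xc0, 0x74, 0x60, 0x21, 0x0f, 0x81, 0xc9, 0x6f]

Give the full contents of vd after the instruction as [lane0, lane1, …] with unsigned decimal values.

vd = [65490, 65507, 49, 65381, 65522, 70, 196, 115, 121, 43, 201, 245, 14, 149, 148, 181]

register lanes = 256/16 = 16
active while 9+j < 15, i.e. j ∈ [0,6) capped at 16 ⇒ 6
[0] sub(0x5e,0x8c) = 0xffd2
[1] sub(0xc9,0xe6) = 0xffe3
[2] sub(0x39,0x08) = 0x31
[3] sub(0x0f,0xaa) = 0xff65
[4] sub(0x03,0x11) = 0xfff2
[5] sub(0x52,0x0c) = 0x46
[6] tail/keep = 0xc4
[7] tail/keep = 0x73
[8] tail/keep = 0x79
[9] tail/keep = 0x2b
[10] tail/keep = 0xc9
[11] tail/keep = 0xf5
[12] tail/keep = 0x0e
[13] tail/keep = 0x95
[14] tail/keep = 0x94
[15] tail/keep = 0xb5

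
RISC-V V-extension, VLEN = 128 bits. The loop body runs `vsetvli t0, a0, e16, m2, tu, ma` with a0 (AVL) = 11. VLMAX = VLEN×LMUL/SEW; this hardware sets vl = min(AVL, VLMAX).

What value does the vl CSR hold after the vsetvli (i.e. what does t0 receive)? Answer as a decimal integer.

vl = 11

lanes per group: 128·2/16 = 16
vl ← min(11, 16) = 11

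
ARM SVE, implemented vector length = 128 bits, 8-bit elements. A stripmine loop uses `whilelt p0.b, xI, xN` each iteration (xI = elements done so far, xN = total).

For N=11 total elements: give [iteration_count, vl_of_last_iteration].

lane count: 128 div 8 = 16
iterations = ceil(11/16) = 1; final-pass vl = 11

[iterations, last_vl] = [1, 11]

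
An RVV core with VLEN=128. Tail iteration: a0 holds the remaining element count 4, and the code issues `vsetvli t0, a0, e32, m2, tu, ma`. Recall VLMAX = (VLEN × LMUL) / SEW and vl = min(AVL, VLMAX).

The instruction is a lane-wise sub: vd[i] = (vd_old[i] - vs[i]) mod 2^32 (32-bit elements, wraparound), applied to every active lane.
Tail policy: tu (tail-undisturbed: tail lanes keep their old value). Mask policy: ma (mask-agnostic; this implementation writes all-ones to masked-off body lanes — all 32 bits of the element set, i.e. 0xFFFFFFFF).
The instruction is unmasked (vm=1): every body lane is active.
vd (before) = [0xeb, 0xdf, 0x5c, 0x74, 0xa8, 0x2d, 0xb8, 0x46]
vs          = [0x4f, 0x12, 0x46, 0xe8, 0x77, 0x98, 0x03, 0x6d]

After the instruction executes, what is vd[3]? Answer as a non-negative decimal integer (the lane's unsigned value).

vd[3] = 4294967180

lanes per group: 128·2/32 = 8
vl ← min(4, 8) = 4
lane  0: sub(0xeb,0x4f) ⇒ 0x9c
lane  1: sub(0xdf,0x12) ⇒ 0xcd
lane  2: sub(0x5c,0x46) ⇒ 0x16
lane  3: sub(0x74,0xe8) ⇒ 0xffffff8c
lane  4: tail/keep ⇒ 0xa8
lane  5: tail/keep ⇒ 0x2d
lane  6: tail/keep ⇒ 0xb8
lane  7: tail/keep ⇒ 0x46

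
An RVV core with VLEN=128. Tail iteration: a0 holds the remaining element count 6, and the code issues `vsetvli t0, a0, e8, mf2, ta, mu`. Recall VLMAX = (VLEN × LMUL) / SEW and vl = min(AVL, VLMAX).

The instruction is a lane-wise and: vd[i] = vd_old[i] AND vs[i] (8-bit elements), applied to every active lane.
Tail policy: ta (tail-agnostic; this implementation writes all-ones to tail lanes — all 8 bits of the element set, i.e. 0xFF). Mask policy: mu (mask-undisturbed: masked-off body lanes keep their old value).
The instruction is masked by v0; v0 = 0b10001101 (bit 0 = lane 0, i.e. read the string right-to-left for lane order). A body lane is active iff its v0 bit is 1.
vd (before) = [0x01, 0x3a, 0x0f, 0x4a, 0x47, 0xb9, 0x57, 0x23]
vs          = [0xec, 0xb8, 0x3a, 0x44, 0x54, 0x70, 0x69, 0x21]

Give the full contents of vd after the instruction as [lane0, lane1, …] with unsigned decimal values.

VLMAX = (128 × 1/2) / 8 = 8 lanes
AVL=6 ≤ VLMAX=8, so vl = 6
vd[0] and(0x01,0xec) -> 0x00
vd[1] mask-off/keep -> 0x3a
vd[2] and(0x0f,0x3a) -> 0x0a
vd[3] and(0x4a,0x44) -> 0x40
vd[4] mask-off/keep -> 0x47
vd[5] mask-off/keep -> 0xb9
vd[6] tail/ones -> 0xff
vd[7] tail/ones -> 0xff

vd = [0, 58, 10, 64, 71, 185, 255, 255]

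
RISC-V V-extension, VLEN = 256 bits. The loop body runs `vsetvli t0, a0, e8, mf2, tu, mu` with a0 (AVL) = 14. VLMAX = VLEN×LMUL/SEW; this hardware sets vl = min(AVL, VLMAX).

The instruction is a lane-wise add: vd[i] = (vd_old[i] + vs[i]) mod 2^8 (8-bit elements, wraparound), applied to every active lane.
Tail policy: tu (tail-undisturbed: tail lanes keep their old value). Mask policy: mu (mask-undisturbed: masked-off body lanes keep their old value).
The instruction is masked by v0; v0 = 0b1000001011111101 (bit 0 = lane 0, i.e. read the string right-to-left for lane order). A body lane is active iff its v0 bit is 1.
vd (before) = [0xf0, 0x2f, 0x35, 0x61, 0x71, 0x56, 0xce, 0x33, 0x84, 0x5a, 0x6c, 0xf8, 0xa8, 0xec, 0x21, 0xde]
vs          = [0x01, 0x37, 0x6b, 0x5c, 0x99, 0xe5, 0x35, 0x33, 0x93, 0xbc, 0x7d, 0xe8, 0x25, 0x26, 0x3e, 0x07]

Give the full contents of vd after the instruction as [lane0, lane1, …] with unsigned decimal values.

VLMAX = (256 × 1/2) / 8 = 16 lanes
vl = min(AVL, VLMAX) = min(14, 16) = 14
vd[0] add(0xf0,0x01) -> 0xf1
vd[1] mask-off/keep -> 0x2f
vd[2] add(0x35,0x6b) -> 0xa0
vd[3] add(0x61,0x5c) -> 0xbd
vd[4] add(0x71,0x99) -> 0x0a
vd[5] add(0x56,0xe5) -> 0x3b
vd[6] add(0xce,0x35) -> 0x03
vd[7] add(0x33,0x33) -> 0x66
vd[8] mask-off/keep -> 0x84
vd[9] add(0x5a,0xbc) -> 0x16
vd[10] mask-off/keep -> 0x6c
vd[11] mask-off/keep -> 0xf8
vd[12] mask-off/keep -> 0xa8
vd[13] mask-off/keep -> 0xec
vd[14] tail/keep -> 0x21
vd[15] tail/keep -> 0xde

vd = [241, 47, 160, 189, 10, 59, 3, 102, 132, 22, 108, 248, 168, 236, 33, 222]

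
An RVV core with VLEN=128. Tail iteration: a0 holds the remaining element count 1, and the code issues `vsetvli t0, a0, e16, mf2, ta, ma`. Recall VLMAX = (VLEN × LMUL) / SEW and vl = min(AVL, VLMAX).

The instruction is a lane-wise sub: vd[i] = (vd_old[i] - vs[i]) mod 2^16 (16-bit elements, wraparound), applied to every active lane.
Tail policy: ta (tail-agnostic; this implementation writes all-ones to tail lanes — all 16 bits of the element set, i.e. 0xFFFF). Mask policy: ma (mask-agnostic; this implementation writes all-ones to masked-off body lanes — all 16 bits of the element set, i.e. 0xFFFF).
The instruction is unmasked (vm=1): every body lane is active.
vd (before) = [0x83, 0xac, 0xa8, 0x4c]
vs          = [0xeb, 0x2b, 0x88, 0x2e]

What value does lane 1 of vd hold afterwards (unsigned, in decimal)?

vd[1] = 65535

VLMAX = VLEN×LMUL/SEW = 128×1/2/16 = 4
vl ← min(1, 4) = 1
lane  0: sub(0x83,0xeb) ⇒ 0xff98
lane  1: tail/ones ⇒ 0xffff
lane  2: tail/ones ⇒ 0xffff
lane  3: tail/ones ⇒ 0xffff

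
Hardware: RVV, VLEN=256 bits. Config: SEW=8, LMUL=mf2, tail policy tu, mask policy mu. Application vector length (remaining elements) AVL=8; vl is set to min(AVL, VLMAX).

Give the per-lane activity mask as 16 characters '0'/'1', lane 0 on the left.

VLMAX = VLEN×LMUL/SEW = 256×1/2/8 = 16
vl ← min(8, 16) = 8
bits (lane 0 leftmost): 1111111100000000

predicate = 1111111100000000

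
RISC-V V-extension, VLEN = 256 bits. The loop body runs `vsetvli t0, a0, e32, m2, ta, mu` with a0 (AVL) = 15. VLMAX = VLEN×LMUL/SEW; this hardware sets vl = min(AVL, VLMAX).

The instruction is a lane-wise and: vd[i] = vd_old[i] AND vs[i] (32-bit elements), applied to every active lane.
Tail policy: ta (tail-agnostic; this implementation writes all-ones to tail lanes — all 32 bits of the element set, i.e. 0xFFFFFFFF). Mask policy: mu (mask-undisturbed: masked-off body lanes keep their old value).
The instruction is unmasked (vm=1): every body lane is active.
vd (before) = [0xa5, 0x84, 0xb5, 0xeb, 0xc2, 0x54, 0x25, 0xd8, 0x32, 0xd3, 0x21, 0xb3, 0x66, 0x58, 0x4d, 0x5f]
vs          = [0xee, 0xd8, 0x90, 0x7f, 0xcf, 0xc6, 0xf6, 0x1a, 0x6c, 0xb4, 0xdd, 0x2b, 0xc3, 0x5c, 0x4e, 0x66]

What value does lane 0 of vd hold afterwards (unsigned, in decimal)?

VLMAX = VLEN×LMUL/SEW = 256×2/32 = 16
vl = min(AVL, VLMAX) = min(15, 16) = 15
lane  0: and(0xa5,0xee) ⇒ 0xa4
lane  1: and(0x84,0xd8) ⇒ 0x80
lane  2: and(0xb5,0x90) ⇒ 0x90
lane  3: and(0xeb,0x7f) ⇒ 0x6b
lane  4: and(0xc2,0xcf) ⇒ 0xc2
lane  5: and(0x54,0xc6) ⇒ 0x44
lane  6: and(0x25,0xf6) ⇒ 0x24
lane  7: and(0xd8,0x1a) ⇒ 0x18
lane  8: and(0x32,0x6c) ⇒ 0x20
lane  9: and(0xd3,0xb4) ⇒ 0x90
lane 10: and(0x21,0xdd) ⇒ 0x01
lane 11: and(0xb3,0x2b) ⇒ 0x23
lane 12: and(0x66,0xc3) ⇒ 0x42
lane 13: and(0x58,0x5c) ⇒ 0x58
lane 14: and(0x4d,0x4e) ⇒ 0x4c
lane 15: tail/ones ⇒ 0xffffffff

vd[0] = 164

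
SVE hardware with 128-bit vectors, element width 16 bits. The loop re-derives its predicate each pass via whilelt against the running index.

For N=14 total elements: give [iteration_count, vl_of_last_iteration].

register lanes = 128/16 = 8
N=14: ⌈14/8⌉ = 2 iters; last vl = 14 − 1×8 = 6

[iterations, last_vl] = [2, 6]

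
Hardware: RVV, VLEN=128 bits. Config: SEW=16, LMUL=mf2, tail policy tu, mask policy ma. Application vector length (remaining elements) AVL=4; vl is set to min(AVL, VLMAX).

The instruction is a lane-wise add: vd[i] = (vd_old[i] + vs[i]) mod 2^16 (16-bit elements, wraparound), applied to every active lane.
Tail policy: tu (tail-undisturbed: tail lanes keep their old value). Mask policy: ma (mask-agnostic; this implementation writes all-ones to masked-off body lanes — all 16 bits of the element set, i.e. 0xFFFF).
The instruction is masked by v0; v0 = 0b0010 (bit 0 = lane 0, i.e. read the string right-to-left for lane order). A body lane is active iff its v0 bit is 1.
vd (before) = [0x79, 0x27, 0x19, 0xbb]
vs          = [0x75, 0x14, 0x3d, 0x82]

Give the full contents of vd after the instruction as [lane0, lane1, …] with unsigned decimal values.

vd = [65535, 59, 65535, 65535]

VLMAX = VLEN×LMUL/SEW = 128×1/2/16 = 4
vl ← min(4, 4) = 4
  i=0: mask-off/ones → 65535
  i=1: add(0x27,0x14) → 59
  i=2: mask-off/ones → 65535
  i=3: mask-off/ones → 65535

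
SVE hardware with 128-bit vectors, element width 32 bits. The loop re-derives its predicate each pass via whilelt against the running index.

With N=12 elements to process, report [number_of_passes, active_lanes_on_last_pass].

[iterations, last_vl] = [3, 4]

lane count: 128 div 32 = 4
N=12: ⌈12/4⌉ = 3 iters; last vl = 12 − 2×4 = 4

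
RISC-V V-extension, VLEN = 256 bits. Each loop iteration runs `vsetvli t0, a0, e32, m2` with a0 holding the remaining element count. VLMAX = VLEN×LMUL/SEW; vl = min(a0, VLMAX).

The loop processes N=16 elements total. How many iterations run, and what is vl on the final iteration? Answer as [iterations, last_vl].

[iterations, last_vl] = [1, 16]

VLMAX = VLEN×LMUL/SEW = 256×2/32 = 16
16 elements at 16/iter → 1 passes, remainder 16 on the last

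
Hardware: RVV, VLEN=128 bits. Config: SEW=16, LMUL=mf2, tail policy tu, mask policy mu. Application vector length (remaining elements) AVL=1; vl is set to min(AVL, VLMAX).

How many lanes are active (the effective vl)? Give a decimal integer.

vl = 1

lanes per group: 128·1/2/16 = 4
vl ← min(1, 4) = 1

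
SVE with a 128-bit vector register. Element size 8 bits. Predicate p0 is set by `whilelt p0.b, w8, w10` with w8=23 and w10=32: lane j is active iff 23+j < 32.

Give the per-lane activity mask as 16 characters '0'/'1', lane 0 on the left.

128-bit reg / 8-bit elem → 16 lanes
active while 23+j < 32, i.e. j ∈ [0,9) capped at 16 ⇒ 9
bits (lane 0 leftmost): 1111111110000000

predicate = 1111111110000000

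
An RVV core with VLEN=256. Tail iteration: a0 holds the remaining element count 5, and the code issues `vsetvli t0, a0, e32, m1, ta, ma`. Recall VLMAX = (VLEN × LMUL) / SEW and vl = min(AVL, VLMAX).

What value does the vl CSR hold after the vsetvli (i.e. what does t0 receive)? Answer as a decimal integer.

vl = 5

lanes per group: 256·1/32 = 8
AVL=5 ≤ VLMAX=8, so vl = 5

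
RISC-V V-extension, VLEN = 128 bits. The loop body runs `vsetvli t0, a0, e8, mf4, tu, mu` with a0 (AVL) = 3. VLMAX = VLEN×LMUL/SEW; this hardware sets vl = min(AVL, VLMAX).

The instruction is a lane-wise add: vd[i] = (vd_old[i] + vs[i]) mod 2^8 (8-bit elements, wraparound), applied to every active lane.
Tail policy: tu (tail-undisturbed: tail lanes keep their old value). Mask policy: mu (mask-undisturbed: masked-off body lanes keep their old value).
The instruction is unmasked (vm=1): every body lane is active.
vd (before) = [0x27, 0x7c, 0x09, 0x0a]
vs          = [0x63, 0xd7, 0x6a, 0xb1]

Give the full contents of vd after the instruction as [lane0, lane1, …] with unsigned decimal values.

vd = [138, 83, 115, 10]

VLMAX = VLEN×LMUL/SEW = 128×1/4/8 = 4
AVL=3 ≤ VLMAX=4, so vl = 3
[0] add(0x27,0x63) = 0x8a
[1] add(0x7c,0xd7) = 0x53
[2] add(0x09,0x6a) = 0x73
[3] tail/keep = 0x0a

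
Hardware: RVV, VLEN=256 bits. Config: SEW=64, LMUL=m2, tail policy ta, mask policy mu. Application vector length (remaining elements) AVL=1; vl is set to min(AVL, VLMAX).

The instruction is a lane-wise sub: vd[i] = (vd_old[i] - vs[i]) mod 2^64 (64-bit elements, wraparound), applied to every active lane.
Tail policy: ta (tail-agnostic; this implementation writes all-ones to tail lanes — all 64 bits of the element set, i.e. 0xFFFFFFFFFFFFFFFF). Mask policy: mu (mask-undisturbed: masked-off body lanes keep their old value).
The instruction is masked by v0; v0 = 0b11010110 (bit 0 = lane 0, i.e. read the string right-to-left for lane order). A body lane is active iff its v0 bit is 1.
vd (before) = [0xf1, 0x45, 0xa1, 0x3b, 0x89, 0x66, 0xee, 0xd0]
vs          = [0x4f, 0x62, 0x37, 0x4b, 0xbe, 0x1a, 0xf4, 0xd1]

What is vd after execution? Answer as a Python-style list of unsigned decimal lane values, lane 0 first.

vd = [241, 18446744073709551615, 18446744073709551615, 18446744073709551615, 18446744073709551615, 18446744073709551615, 18446744073709551615, 18446744073709551615]

VLMAX = (256 × 2) / 64 = 8 lanes
AVL=1 ≤ VLMAX=8, so vl = 1
[0] mask-off/keep = 0xf1
[1] tail/ones = 0xffffffffffffffff
[2] tail/ones = 0xffffffffffffffff
[3] tail/ones = 0xffffffffffffffff
[4] tail/ones = 0xffffffffffffffff
[5] tail/ones = 0xffffffffffffffff
[6] tail/ones = 0xffffffffffffffff
[7] tail/ones = 0xffffffffffffffff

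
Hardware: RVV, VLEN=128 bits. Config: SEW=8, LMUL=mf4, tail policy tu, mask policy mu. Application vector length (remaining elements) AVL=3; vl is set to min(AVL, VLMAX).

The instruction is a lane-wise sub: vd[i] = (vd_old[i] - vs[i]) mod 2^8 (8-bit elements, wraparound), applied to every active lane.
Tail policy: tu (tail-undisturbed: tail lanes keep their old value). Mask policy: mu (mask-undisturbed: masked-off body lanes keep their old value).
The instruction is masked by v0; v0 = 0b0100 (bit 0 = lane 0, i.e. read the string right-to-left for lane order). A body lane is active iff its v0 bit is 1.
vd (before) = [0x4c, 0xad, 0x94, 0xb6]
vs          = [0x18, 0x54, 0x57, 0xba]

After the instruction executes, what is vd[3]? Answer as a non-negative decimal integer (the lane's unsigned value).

vd[3] = 182

VLMAX = (128 × 1/4) / 8 = 4 lanes
vl = min(AVL, VLMAX) = min(3, 4) = 3
vd[0] mask-off/keep -> 0x4c
vd[1] mask-off/keep -> 0xad
vd[2] sub(0x94,0x57) -> 0x3d
vd[3] tail/keep -> 0xb6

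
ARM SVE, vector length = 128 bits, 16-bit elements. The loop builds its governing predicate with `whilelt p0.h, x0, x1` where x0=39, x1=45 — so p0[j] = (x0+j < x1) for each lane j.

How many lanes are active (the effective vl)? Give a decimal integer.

vl = 6

lane count: 128 div 16 = 8
p0[j] = (39+j < 45); true for j=0..5 → 6 lanes set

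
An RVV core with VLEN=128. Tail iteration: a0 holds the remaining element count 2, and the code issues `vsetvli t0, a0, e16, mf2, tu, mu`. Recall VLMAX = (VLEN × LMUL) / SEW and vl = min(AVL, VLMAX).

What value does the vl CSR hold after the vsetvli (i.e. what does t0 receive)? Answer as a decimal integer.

vl = 2

VLMAX = (128 × 1/2) / 16 = 4 lanes
vl = min(AVL, VLMAX) = min(2, 4) = 2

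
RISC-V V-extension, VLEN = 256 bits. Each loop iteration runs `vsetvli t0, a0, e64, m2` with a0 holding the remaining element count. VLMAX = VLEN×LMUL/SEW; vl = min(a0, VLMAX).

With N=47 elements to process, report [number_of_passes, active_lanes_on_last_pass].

VLMAX = (256 × 2) / 64 = 8 lanes
iterations = ceil(47/8) = 6; final-pass vl = 7

[iterations, last_vl] = [6, 7]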